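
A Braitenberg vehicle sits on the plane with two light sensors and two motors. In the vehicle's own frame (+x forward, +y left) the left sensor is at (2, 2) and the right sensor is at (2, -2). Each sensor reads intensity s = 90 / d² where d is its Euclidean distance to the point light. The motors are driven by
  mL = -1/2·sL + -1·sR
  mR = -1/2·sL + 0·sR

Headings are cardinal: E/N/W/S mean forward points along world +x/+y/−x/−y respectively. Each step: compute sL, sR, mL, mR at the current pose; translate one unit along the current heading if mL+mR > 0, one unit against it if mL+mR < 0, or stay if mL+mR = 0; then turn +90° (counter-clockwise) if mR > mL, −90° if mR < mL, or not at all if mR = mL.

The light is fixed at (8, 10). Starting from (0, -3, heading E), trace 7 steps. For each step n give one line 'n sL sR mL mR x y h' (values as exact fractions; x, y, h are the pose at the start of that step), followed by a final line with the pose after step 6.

0 90/157 10/29 -2875/4553 -45/157 0 -3 E
1 45/121 9/17 -2943/4114 -45/242 -1 -3 N
2 90/377 18/53 -9171/19981 -45/377 -1 -4 W
3 45/146 45/178 -10575/25988 -45/292 0 -4 S
4 90/157 10/29 -2875/4553 -45/157 0 -3 E
5 45/121 9/17 -2943/4114 -45/242 -1 -3 N
6 90/377 18/53 -9171/19981 -45/377 -1 -4 W
final 0 -4 S

n=0: pose=(0,-3,E); sL=90/157, sR=10/29; mL=-2875/4553, mR=-45/157; mL+mR=-4180/4553 → advance -1; mR−mL=10/29 → turn +1·90°
n=1: pose=(-1,-3,N); sL=45/121, sR=9/17; mL=-2943/4114, mR=-45/242; mL+mR=-1854/2057 → advance -1; mR−mL=9/17 → turn +1·90°
n=2: pose=(-1,-4,W); sL=90/377, sR=18/53; mL=-9171/19981, mR=-45/377; mL+mR=-11556/19981 → advance -1; mR−mL=18/53 → turn +1·90°
n=3: pose=(0,-4,S); sL=45/146, sR=45/178; mL=-10575/25988, mR=-45/292; mL+mR=-3645/6497 → advance -1; mR−mL=45/178 → turn +1·90°
n=4: pose=(0,-3,E); sL=90/157, sR=10/29; mL=-2875/4553, mR=-45/157; mL+mR=-4180/4553 → advance -1; mR−mL=10/29 → turn +1·90°
n=5: pose=(-1,-3,N); sL=45/121, sR=9/17; mL=-2943/4114, mR=-45/242; mL+mR=-1854/2057 → advance -1; mR−mL=9/17 → turn +1·90°
n=6: pose=(-1,-4,W); sL=90/377, sR=18/53; mL=-9171/19981, mR=-45/377; mL+mR=-11556/19981 → advance -1; mR−mL=18/53 → turn +1·90°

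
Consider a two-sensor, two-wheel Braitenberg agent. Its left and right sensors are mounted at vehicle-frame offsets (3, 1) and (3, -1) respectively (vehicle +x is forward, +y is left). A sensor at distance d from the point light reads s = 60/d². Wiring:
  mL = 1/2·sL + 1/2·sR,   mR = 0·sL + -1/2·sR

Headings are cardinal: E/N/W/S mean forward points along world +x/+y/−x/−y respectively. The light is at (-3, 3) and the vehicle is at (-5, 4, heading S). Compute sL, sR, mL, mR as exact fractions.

left sensor world pos  = (-4, 1); dL² = 5
right sensor world pos = (-6, 1); dR² = 13
sL = 60/5 = 12
sR = 60/13 = 60/13
mL = 1/2·sL + 1/2·sR = 108/13
mR = 0·sL + -1/2·sR = -30/13

12 60/13 108/13 -30/13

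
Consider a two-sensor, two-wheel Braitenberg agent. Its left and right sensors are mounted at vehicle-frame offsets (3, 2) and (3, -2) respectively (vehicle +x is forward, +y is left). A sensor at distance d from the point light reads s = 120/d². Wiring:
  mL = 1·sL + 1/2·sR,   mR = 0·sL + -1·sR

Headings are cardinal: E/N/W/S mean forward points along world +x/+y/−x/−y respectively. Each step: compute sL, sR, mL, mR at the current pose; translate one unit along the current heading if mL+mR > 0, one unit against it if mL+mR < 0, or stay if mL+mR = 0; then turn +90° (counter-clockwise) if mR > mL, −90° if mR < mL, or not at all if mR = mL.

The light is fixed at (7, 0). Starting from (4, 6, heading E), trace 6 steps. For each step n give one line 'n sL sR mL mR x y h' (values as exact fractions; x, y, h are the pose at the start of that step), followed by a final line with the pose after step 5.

0 15/8 15/2 45/8 -15/2 4 6 E
1 120/13 8/3 412/39 -8/3 3 6 S
2 60/29 60/49 3810/1421 -60/49 3 5 W
3 120/113 120/73 15540/8249 -120/73 2 5 N
4 30/17 6 81/17 -6 2 6 E
5 24/5 120/73 2052/365 -120/73 1 6 S
final 1 5 W

n=0: pose=(4,6,E); sL=15/8, sR=15/2; mL=45/8, mR=-15/2; mL+mR=-15/8 → advance -1; mR−mL=-105/8 → turn -1·90°
n=1: pose=(3,6,S); sL=120/13, sR=8/3; mL=412/39, mR=-8/3; mL+mR=308/39 → advance +1; mR−mL=-172/13 → turn -1·90°
n=2: pose=(3,5,W); sL=60/29, sR=60/49; mL=3810/1421, mR=-60/49; mL+mR=2070/1421 → advance +1; mR−mL=-5550/1421 → turn -1·90°
n=3: pose=(2,5,N); sL=120/113, sR=120/73; mL=15540/8249, mR=-120/73; mL+mR=1980/8249 → advance +1; mR−mL=-29100/8249 → turn -1·90°
n=4: pose=(2,6,E); sL=30/17, sR=6; mL=81/17, mR=-6; mL+mR=-21/17 → advance -1; mR−mL=-183/17 → turn -1·90°
n=5: pose=(1,6,S); sL=24/5, sR=120/73; mL=2052/365, mR=-120/73; mL+mR=1452/365 → advance +1; mR−mL=-2652/365 → turn -1·90°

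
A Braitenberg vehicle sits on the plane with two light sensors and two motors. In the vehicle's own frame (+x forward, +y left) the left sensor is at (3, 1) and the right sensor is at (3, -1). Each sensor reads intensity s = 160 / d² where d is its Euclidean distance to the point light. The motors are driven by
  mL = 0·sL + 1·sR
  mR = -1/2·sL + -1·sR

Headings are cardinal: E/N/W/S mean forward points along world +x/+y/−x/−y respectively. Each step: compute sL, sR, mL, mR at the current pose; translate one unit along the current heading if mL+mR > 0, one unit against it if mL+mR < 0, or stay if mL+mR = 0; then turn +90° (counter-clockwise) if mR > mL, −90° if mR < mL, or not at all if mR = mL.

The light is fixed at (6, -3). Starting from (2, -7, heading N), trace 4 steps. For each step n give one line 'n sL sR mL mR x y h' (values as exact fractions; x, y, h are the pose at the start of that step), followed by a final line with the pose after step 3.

0 80/13 16 16 -248/13 2 -7 N
1 160/17 160/37 160/37 -5680/629 2 -8 E
2 2 8/5 8/5 -13/5 1 -8 S
3 160/89 160/73 160/73 -20080/6497 1 -7 W
final 2 -7 N

n=0: pose=(2,-7,N); sL=80/13, sR=16; mL=16, mR=-248/13; mL+mR=-40/13 → advance -1; mR−mL=-456/13 → turn -1·90°
n=1: pose=(2,-8,E); sL=160/17, sR=160/37; mL=160/37, mR=-5680/629; mL+mR=-80/17 → advance -1; mR−mL=-8400/629 → turn -1·90°
n=2: pose=(1,-8,S); sL=2, sR=8/5; mL=8/5, mR=-13/5; mL+mR=-1 → advance -1; mR−mL=-21/5 → turn -1·90°
n=3: pose=(1,-7,W); sL=160/89, sR=160/73; mL=160/73, mR=-20080/6497; mL+mR=-80/89 → advance -1; mR−mL=-34320/6497 → turn -1·90°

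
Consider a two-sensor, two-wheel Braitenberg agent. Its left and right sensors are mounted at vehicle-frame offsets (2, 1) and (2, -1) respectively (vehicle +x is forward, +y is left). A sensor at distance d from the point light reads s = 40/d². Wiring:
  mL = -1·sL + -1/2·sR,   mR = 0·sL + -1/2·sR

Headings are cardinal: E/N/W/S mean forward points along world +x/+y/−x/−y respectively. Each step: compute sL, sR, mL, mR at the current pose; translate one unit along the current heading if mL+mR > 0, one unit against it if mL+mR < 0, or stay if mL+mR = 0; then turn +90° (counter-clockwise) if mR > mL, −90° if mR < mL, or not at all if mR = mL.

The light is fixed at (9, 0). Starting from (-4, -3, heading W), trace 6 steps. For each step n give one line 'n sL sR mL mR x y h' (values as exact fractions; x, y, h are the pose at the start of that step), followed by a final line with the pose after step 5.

n=0: pose=(-4,-3,W); sL=40/241, sR=40/229; mL=-13980/55189, mR=-20/229; mL+mR=-18800/55189 → advance -1; mR−mL=40/241 → turn +1·90°
n=1: pose=(-3,-3,S); sL=20/73, sR=20/97; mL=-2670/7081, mR=-10/97; mL+mR=-3400/7081 → advance -1; mR−mL=20/73 → turn +1·90°
n=2: pose=(-3,-2,E); sL=40/101, sR=40/109; mL=-6380/11009, mR=-20/109; mL+mR=-8400/11009 → advance -1; mR−mL=40/101 → turn +1·90°
n=3: pose=(-4,-2,N); sL=10/49, sR=5/18; mL=-605/1764, mR=-5/36; mL+mR=-425/882 → advance -1; mR−mL=10/49 → turn +1·90°
n=4: pose=(-4,-3,W); sL=40/241, sR=40/229; mL=-13980/55189, mR=-20/229; mL+mR=-18800/55189 → advance -1; mR−mL=40/241 → turn +1·90°
n=5: pose=(-3,-3,S); sL=20/73, sR=20/97; mL=-2670/7081, mR=-10/97; mL+mR=-3400/7081 → advance -1; mR−mL=20/73 → turn +1·90°

0 40/241 40/229 -13980/55189 -20/229 -4 -3 W
1 20/73 20/97 -2670/7081 -10/97 -3 -3 S
2 40/101 40/109 -6380/11009 -20/109 -3 -2 E
3 10/49 5/18 -605/1764 -5/36 -4 -2 N
4 40/241 40/229 -13980/55189 -20/229 -4 -3 W
5 20/73 20/97 -2670/7081 -10/97 -3 -3 S
final -3 -2 E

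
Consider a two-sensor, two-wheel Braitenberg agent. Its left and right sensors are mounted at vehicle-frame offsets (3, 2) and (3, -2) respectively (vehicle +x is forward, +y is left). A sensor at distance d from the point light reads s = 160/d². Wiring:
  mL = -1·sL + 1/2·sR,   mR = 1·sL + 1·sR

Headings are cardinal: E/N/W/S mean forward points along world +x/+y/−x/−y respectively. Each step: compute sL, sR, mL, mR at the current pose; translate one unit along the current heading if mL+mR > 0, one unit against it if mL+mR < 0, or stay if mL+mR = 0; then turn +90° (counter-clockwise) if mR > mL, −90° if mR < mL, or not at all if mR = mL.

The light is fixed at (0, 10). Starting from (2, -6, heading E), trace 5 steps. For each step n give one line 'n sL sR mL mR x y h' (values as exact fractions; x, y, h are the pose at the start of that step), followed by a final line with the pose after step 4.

0 160/221 160/349 -38160/77129 91200/77129 2 -6 E
1 16/17 80/97 -872/1649 2912/1649 3 -6 N
2 160/289 160/169 -3920/48841 73280/48841 3 -5 W
3 8/17 40/81 -308/1377 1328/1377 2 -5 S
4 160/221 160/349 -38160/77129 91200/77129 2 -6 E
final 3 -6 N

n=0: pose=(2,-6,E); sL=160/221, sR=160/349; mL=-38160/77129, mR=91200/77129; mL+mR=240/349 → advance +1; mR−mL=129360/77129 → turn +1·90°
n=1: pose=(3,-6,N); sL=16/17, sR=80/97; mL=-872/1649, mR=2912/1649; mL+mR=120/97 → advance +1; mR−mL=3784/1649 → turn +1·90°
n=2: pose=(3,-5,W); sL=160/289, sR=160/169; mL=-3920/48841, mR=73280/48841; mL+mR=240/169 → advance +1; mR−mL=77200/48841 → turn +1·90°
n=3: pose=(2,-5,S); sL=8/17, sR=40/81; mL=-308/1377, mR=1328/1377; mL+mR=20/27 → advance +1; mR−mL=1636/1377 → turn +1·90°
n=4: pose=(2,-6,E); sL=160/221, sR=160/349; mL=-38160/77129, mR=91200/77129; mL+mR=240/349 → advance +1; mR−mL=129360/77129 → turn +1·90°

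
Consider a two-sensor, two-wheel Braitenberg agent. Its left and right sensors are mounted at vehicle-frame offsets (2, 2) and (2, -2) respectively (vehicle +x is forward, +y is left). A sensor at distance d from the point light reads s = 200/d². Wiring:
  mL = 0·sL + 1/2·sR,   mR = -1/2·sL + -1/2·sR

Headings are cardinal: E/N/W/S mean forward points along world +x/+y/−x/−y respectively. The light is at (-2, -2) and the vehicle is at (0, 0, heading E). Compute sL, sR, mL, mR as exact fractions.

left sensor world pos  = (2, 2); dL² = 32
right sensor world pos = (2, -2); dR² = 16
sL = 200/32 = 25/4
sR = 200/16 = 25/2
mL = 0·sL + 1/2·sR = 25/4
mR = -1/2·sL + -1/2·sR = -75/8

25/4 25/2 25/4 -75/8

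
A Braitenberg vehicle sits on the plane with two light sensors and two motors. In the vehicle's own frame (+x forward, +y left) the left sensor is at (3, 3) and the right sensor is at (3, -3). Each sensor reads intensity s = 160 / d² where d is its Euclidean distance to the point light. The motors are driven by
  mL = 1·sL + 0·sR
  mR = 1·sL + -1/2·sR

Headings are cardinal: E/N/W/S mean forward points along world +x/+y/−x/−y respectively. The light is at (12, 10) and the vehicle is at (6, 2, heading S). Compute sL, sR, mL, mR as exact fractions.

16/13 80/101 16/13 1096/1313

left sensor world pos  = (9, -1); dL² = 130
right sensor world pos = (3, -1); dR² = 202
sL = 160/130 = 16/13
sR = 160/202 = 80/101
mL = 1·sL + 0·sR = 16/13
mR = 1·sL + -1/2·sR = 1096/1313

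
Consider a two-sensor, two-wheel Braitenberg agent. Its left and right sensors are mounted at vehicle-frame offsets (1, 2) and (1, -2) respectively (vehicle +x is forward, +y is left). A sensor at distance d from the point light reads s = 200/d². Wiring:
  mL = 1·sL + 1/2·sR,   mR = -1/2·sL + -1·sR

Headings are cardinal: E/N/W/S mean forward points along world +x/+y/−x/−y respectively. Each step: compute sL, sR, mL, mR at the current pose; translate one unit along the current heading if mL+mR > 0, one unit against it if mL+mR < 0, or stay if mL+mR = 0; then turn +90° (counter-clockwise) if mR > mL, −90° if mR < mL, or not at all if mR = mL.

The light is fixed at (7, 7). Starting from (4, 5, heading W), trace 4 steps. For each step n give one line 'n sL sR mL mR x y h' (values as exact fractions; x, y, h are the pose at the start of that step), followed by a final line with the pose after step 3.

0 25/4 25/2 25/2 -125/8 4 5 W
1 200/17 200 1900/17 -3500/17 5 5 N
2 100 100/13 1350/13 -750/13 5 4 E
3 200/17 8 268/17 -236/17 6 4 S
final 6 3 W

n=0: pose=(4,5,W); sL=25/4, sR=25/2; mL=25/2, mR=-125/8; mL+mR=-25/8 → advance -1; mR−mL=-225/8 → turn -1·90°
n=1: pose=(5,5,N); sL=200/17, sR=200; mL=1900/17, mR=-3500/17; mL+mR=-1600/17 → advance -1; mR−mL=-5400/17 → turn -1·90°
n=2: pose=(5,4,E); sL=100, sR=100/13; mL=1350/13, mR=-750/13; mL+mR=600/13 → advance +1; mR−mL=-2100/13 → turn -1·90°
n=3: pose=(6,4,S); sL=200/17, sR=8; mL=268/17, mR=-236/17; mL+mR=32/17 → advance +1; mR−mL=-504/17 → turn -1·90°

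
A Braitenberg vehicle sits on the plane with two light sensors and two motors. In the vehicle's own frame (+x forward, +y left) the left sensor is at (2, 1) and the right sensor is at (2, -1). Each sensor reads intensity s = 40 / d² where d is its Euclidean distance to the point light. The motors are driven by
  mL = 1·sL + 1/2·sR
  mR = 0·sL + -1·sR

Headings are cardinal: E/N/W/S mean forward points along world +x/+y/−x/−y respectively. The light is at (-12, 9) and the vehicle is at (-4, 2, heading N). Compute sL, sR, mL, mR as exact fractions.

20/37 20/53 1430/1961 -20/53

left sensor world pos  = (-5, 4); dL² = 74
right sensor world pos = (-3, 4); dR² = 106
sL = 40/74 = 20/37
sR = 40/106 = 20/53
mL = 1·sL + 1/2·sR = 1430/1961
mR = 0·sL + -1·sR = -20/53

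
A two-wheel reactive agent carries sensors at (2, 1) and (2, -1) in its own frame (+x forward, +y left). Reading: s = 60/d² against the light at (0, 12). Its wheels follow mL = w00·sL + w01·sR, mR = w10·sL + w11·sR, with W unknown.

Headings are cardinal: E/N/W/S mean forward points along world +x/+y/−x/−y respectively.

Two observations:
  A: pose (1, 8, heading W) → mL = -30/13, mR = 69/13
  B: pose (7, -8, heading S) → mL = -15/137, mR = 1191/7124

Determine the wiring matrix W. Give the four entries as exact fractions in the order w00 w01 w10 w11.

obs A: pose=(1,8,W) → sL=30/13, sR=6, mL=-30/13, mR=69/13
obs B: pose=(7,-8,S) → sL=15/137, sR=3/26, mL=-15/137, mR=1191/7124
sensor matrix S = [[30/13, 6], [15/137, 3/26]]; det S = -9045/23153
solve [mL_A; mL_B] = S·[w00; w01] and [mR_A; mR_B] = S·[w10; w11]:
  w00 = -1, w01 = 0, w10 = 1, w11 = 1/2

-1 0 1 1/2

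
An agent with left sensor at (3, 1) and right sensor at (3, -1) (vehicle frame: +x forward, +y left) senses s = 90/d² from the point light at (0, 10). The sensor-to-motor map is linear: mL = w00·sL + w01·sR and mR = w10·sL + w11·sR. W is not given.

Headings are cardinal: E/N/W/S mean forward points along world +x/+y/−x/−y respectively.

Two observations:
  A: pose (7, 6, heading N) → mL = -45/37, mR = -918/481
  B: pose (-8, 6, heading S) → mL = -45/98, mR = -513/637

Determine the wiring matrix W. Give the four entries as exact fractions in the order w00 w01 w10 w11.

-1/2 0 -1/2 -1/2

obs A: pose=(7,6,N) → sL=90/37, sR=18/13, mL=-45/37, mR=-918/481
obs B: pose=(-8,6,S) → sL=45/49, sR=9/13, mL=-45/98, mR=-513/637
sensor matrix S = [[90/37, 18/13], [45/49, 9/13]]; det S = 9720/23569
solve [mL_A; mL_B] = S·[w00; w01] and [mR_A; mR_B] = S·[w10; w11]:
  w00 = -1/2, w01 = 0, w10 = -1/2, w11 = -1/2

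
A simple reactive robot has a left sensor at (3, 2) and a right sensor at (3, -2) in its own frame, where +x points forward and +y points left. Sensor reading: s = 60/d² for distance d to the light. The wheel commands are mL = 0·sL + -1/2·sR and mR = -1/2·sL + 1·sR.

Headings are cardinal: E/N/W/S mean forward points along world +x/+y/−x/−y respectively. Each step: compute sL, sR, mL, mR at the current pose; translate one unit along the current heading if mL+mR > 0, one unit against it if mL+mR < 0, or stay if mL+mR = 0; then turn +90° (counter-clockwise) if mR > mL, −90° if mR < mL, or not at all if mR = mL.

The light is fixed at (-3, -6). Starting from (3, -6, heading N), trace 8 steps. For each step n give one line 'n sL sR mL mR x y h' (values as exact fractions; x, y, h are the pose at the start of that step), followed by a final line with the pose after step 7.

0 12/5 60/73 -30/73 -138/365 3 -6 N
1 10/3 6 -3 13/3 3 -7 W
2 12/13 12/5 -6/5 126/65 2 -7 S
3 15/16 3/4 -3/8 9/32 2 -8 E
4 12 60/37 -30/37 -162/37 1 -8 N
5 6/5 30/37 -15/37 39/185 1 -9 E
6 60 12/5 -6/5 -138/5 0 -9 N
7 3/2 5/6 -5/12 1/12 0 -10 E
final -1 -10 N

n=0: pose=(3,-6,N); sL=12/5, sR=60/73; mL=-30/73, mR=-138/365; mL+mR=-288/365 → advance -1; mR−mL=12/365 → turn +1·90°
n=1: pose=(3,-7,W); sL=10/3, sR=6; mL=-3, mR=13/3; mL+mR=4/3 → advance +1; mR−mL=22/3 → turn +1·90°
n=2: pose=(2,-7,S); sL=12/13, sR=12/5; mL=-6/5, mR=126/65; mL+mR=48/65 → advance +1; mR−mL=204/65 → turn +1·90°
n=3: pose=(2,-8,E); sL=15/16, sR=3/4; mL=-3/8, mR=9/32; mL+mR=-3/32 → advance -1; mR−mL=21/32 → turn +1·90°
n=4: pose=(1,-8,N); sL=12, sR=60/37; mL=-30/37, mR=-162/37; mL+mR=-192/37 → advance -1; mR−mL=-132/37 → turn -1·90°
n=5: pose=(1,-9,E); sL=6/5, sR=30/37; mL=-15/37, mR=39/185; mL+mR=-36/185 → advance -1; mR−mL=114/185 → turn +1·90°
n=6: pose=(0,-9,N); sL=60, sR=12/5; mL=-6/5, mR=-138/5; mL+mR=-144/5 → advance -1; mR−mL=-132/5 → turn -1·90°
n=7: pose=(0,-10,E); sL=3/2, sR=5/6; mL=-5/12, mR=1/12; mL+mR=-1/3 → advance -1; mR−mL=1/2 → turn +1·90°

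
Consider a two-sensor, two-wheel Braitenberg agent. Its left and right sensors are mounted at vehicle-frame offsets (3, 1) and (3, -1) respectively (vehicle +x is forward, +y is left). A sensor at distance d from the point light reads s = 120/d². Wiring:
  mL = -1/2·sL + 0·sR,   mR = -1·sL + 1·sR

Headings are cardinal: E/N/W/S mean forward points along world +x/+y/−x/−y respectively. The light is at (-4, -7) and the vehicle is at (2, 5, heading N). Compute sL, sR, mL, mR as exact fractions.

left sensor world pos  = (1, 8); dL² = 250
right sensor world pos = (3, 8); dR² = 274
sL = 120/250 = 12/25
sR = 120/274 = 60/137
mL = -1/2·sL + 0·sR = -6/25
mR = -1·sL + 1·sR = -144/3425

12/25 60/137 -6/25 -144/3425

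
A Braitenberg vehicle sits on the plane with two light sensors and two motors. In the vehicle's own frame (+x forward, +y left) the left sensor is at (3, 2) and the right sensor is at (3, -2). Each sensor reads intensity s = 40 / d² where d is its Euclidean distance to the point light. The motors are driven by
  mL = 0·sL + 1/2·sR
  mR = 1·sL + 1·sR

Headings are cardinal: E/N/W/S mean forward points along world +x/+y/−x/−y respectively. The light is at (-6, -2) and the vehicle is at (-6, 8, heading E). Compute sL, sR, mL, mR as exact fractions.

left sensor world pos  = (-3, 10); dL² = 153
right sensor world pos = (-3, 6); dR² = 73
sL = 40/153 = 40/153
sR = 40/73 = 40/73
mL = 0·sL + 1/2·sR = 20/73
mR = 1·sL + 1·sR = 9040/11169

40/153 40/73 20/73 9040/11169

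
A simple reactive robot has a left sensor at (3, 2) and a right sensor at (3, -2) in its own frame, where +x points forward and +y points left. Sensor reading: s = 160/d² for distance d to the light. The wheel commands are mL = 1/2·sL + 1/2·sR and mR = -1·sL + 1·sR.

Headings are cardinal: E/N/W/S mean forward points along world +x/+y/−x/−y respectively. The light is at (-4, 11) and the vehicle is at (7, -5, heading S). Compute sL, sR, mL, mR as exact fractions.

left sensor world pos  = (9, -8); dL² = 530
right sensor world pos = (5, -8); dR² = 442
sL = 160/530 = 16/53
sR = 160/442 = 80/221
mL = 1/2·sL + 1/2·sR = 3888/11713
mR = -1·sL + 1·sR = 704/11713

16/53 80/221 3888/11713 704/11713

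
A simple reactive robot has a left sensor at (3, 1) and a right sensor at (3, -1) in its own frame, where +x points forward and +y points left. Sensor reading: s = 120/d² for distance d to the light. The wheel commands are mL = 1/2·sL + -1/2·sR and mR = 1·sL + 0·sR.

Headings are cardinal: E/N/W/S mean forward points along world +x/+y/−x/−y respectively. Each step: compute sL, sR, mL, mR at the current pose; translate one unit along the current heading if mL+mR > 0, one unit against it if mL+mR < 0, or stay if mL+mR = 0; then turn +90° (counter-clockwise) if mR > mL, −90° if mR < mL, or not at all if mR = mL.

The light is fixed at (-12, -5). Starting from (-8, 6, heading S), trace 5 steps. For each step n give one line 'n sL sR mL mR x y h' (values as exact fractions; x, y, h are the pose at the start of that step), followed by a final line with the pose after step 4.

0 120/89 120/73 -960/6497 120/89 -8 6 S
1 12/17 12/13 -24/221 12/17 -8 5 E
2 24/37 24/41 48/1517 24/37 -7 5 N
3 15/13 30/37 165/962 15/13 -7 6 W
4 120/89 120/73 -960/6497 120/89 -8 6 S
final -8 5 E

n=0: pose=(-8,6,S); sL=120/89, sR=120/73; mL=-960/6497, mR=120/89; mL+mR=7800/6497 → advance +1; mR−mL=9720/6497 → turn +1·90°
n=1: pose=(-8,5,E); sL=12/17, sR=12/13; mL=-24/221, mR=12/17; mL+mR=132/221 → advance +1; mR−mL=180/221 → turn +1·90°
n=2: pose=(-7,5,N); sL=24/37, sR=24/41; mL=48/1517, mR=24/37; mL+mR=1032/1517 → advance +1; mR−mL=936/1517 → turn +1·90°
n=3: pose=(-7,6,W); sL=15/13, sR=30/37; mL=165/962, mR=15/13; mL+mR=1275/962 → advance +1; mR−mL=945/962 → turn +1·90°
n=4: pose=(-8,6,S); sL=120/89, sR=120/73; mL=-960/6497, mR=120/89; mL+mR=7800/6497 → advance +1; mR−mL=9720/6497 → turn +1·90°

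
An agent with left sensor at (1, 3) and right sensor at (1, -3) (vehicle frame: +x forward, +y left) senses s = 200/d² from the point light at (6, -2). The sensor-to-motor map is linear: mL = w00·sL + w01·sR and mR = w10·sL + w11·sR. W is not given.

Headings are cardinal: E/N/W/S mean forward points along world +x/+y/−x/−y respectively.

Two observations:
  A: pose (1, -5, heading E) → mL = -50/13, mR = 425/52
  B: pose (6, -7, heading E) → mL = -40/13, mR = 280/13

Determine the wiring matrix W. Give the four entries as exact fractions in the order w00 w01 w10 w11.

0 -1 1/2 1/2

obs A: pose=(1,-5,E) → sL=25/2, sR=50/13, mL=-50/13, mR=425/52
obs B: pose=(6,-7,E) → sL=40, sR=40/13, mL=-40/13, mR=280/13
sensor matrix S = [[25/2, 50/13], [40, 40/13]]; det S = -1500/13
solve [mL_A; mL_B] = S·[w00; w01] and [mR_A; mR_B] = S·[w10; w11]:
  w00 = 0, w01 = -1, w10 = 1/2, w11 = 1/2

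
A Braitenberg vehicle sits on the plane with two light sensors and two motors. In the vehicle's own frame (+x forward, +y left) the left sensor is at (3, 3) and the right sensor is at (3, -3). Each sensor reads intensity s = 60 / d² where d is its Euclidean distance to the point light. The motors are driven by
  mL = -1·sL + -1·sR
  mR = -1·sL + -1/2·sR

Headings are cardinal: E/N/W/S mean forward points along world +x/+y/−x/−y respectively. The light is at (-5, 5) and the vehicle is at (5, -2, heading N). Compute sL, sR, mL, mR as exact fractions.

12/13 12/37 -600/481 -522/481

left sensor world pos  = (2, 1); dL² = 65
right sensor world pos = (8, 1); dR² = 185
sL = 60/65 = 12/13
sR = 60/185 = 12/37
mL = -1·sL + -1·sR = -600/481
mR = -1·sL + -1/2·sR = -522/481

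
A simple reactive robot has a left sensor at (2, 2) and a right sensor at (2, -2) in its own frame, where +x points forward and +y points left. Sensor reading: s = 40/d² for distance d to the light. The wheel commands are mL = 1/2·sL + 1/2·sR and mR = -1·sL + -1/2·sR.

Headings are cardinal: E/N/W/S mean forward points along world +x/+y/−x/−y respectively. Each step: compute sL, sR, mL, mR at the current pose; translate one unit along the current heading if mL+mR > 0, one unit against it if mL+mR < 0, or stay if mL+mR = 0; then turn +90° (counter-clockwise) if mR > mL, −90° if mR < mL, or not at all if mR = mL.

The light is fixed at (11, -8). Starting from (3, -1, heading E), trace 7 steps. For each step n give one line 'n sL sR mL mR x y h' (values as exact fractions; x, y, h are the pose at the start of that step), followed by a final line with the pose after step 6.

n=0: pose=(3,-1,E); sL=40/117, sR=40/61; mL=3560/7137, mR=-4780/7137; mL+mR=-20/117 → advance -1; mR−mL=-2780/2379 → turn -1·90°
n=1: pose=(2,-1,S); sL=20/37, sR=20/73; mL=1100/2701, mR=-1830/2701; mL+mR=-10/37 → advance -1; mR−mL=-2930/2701 → turn -1·90°
n=2: pose=(2,0,W); sL=40/157, sR=40/221; mL=7560/34697, mR=-11980/34697; mL+mR=-20/157 → advance -1; mR−mL=-19540/34697 → turn -1·90°
n=3: pose=(3,0,N); sL=1/5, sR=5/17; mL=21/85, mR=-59/170; mL+mR=-1/10 → advance -1; mR−mL=-101/170 → turn -1·90°
n=4: pose=(3,-1,E); sL=40/117, sR=40/61; mL=3560/7137, mR=-4780/7137; mL+mR=-20/117 → advance -1; mR−mL=-2780/2379 → turn -1·90°
n=5: pose=(2,-1,S); sL=20/37, sR=20/73; mL=1100/2701, mR=-1830/2701; mL+mR=-10/37 → advance -1; mR−mL=-2930/2701 → turn -1·90°
n=6: pose=(2,0,W); sL=40/157, sR=40/221; mL=7560/34697, mR=-11980/34697; mL+mR=-20/157 → advance -1; mR−mL=-19540/34697 → turn -1·90°

0 40/117 40/61 3560/7137 -4780/7137 3 -1 E
1 20/37 20/73 1100/2701 -1830/2701 2 -1 S
2 40/157 40/221 7560/34697 -11980/34697 2 0 W
3 1/5 5/17 21/85 -59/170 3 0 N
4 40/117 40/61 3560/7137 -4780/7137 3 -1 E
5 20/37 20/73 1100/2701 -1830/2701 2 -1 S
6 40/157 40/221 7560/34697 -11980/34697 2 0 W
final 3 0 N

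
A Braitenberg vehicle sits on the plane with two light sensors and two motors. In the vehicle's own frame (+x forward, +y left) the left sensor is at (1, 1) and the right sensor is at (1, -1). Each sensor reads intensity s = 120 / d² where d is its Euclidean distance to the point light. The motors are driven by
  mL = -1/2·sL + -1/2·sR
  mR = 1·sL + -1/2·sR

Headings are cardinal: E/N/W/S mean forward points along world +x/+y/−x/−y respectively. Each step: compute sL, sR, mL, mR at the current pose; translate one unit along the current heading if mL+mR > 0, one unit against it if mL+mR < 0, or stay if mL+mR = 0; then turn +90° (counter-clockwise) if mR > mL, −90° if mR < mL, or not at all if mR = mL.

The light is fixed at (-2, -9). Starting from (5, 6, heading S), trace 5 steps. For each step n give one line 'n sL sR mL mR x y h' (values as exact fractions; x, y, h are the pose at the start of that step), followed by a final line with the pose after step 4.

0 6/13 15/29 -369/754 153/754 5 6 S
1 120/353 120/289 -38520/102017 13500/102017 5 7 E
2 60/157 60/169 -9780/26533 5430/26533 4 7 N
3 120/221 120/281 -30120/62101 20460/62101 4 6 W
4 6/13 15/29 -369/754 153/754 5 6 S
final 5 7 E

n=0: pose=(5,6,S); sL=6/13, sR=15/29; mL=-369/754, mR=153/754; mL+mR=-108/377 → advance -1; mR−mL=9/13 → turn +1·90°
n=1: pose=(5,7,E); sL=120/353, sR=120/289; mL=-38520/102017, mR=13500/102017; mL+mR=-25020/102017 → advance -1; mR−mL=180/353 → turn +1·90°
n=2: pose=(4,7,N); sL=60/157, sR=60/169; mL=-9780/26533, mR=5430/26533; mL+mR=-4350/26533 → advance -1; mR−mL=90/157 → turn +1·90°
n=3: pose=(4,6,W); sL=120/221, sR=120/281; mL=-30120/62101, mR=20460/62101; mL+mR=-9660/62101 → advance -1; mR−mL=180/221 → turn +1·90°
n=4: pose=(5,6,S); sL=6/13, sR=15/29; mL=-369/754, mR=153/754; mL+mR=-108/377 → advance -1; mR−mL=9/13 → turn +1·90°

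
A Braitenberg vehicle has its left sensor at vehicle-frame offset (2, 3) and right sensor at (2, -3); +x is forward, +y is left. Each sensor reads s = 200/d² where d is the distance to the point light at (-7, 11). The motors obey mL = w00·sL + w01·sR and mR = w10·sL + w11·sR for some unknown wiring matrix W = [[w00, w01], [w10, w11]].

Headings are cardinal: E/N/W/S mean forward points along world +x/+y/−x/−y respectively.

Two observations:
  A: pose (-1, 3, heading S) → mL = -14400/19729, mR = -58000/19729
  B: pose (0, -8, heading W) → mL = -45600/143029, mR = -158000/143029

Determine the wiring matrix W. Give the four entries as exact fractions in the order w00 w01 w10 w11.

1 -1 -1 -1

obs A: pose=(-1,3,S) → sL=200/181, sR=200/109, mL=-14400/19729, mR=-58000/19729
obs B: pose=(0,-8,W) → sL=200/509, sR=200/281, mL=-45600/143029, mR=-158000/143029
sensor matrix S = [[200/181, 200/109], [200/509, 200/281]]; det S = 184800000/2821819141
solve [mL_A; mL_B] = S·[w00; w01] and [mR_A; mR_B] = S·[w10; w11]:
  w00 = 1, w01 = -1, w10 = -1, w11 = -1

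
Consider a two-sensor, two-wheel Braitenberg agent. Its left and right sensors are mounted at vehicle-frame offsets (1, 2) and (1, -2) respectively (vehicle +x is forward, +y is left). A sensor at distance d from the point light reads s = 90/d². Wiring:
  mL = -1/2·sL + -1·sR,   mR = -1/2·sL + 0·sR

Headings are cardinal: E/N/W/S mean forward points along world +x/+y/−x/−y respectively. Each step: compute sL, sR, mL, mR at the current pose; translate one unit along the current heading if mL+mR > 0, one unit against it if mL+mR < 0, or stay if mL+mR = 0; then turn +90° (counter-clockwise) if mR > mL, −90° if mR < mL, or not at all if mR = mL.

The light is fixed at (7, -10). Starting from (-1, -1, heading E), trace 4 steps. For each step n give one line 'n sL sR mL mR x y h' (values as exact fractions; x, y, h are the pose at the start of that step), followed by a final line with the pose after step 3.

n=0: pose=(-1,-1,E); sL=9/17, sR=45/49; mL=-1971/1666, mR=-9/34; mL+mR=-1206/833 → advance -1; mR−mL=45/49 → turn +1·90°
n=1: pose=(-2,-1,N); sL=90/221, sR=90/149; mL=-26595/32929, mR=-45/221; mL+mR=-33300/32929 → advance -1; mR−mL=90/149 → turn +1·90°
n=2: pose=(-2,-2,W); sL=45/68, sR=9/20; mL=-531/680, mR=-45/136; mL+mR=-189/170 → advance -1; mR−mL=9/20 → turn +1·90°
n=3: pose=(-1,-2,S); sL=18/17, sR=90/149; mL=-2871/2533, mR=-9/17; mL+mR=-4212/2533 → advance -1; mR−mL=90/149 → turn +1·90°

0 9/17 45/49 -1971/1666 -9/34 -1 -1 E
1 90/221 90/149 -26595/32929 -45/221 -2 -1 N
2 45/68 9/20 -531/680 -45/136 -2 -2 W
3 18/17 90/149 -2871/2533 -9/17 -1 -2 S
final -1 -1 E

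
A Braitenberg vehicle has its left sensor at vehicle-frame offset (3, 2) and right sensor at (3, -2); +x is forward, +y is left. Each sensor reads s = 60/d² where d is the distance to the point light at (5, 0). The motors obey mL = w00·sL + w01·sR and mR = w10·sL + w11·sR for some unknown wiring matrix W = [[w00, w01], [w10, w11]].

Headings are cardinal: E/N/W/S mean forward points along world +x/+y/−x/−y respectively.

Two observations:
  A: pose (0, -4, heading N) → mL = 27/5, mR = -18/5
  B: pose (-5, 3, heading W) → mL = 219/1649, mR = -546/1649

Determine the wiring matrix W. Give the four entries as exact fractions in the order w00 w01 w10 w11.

-1/2 1 -1/2 -1/2

obs A: pose=(0,-4,N) → sL=6/5, sR=6, mL=27/5, mR=-18/5
obs B: pose=(-5,3,W) → sL=6/17, sR=30/97, mL=219/1649, mR=-546/1649
sensor matrix S = [[6/5, 6], [6/17, 30/97]]; det S = -2880/1649
solve [mL_A; mL_B] = S·[w00; w01] and [mR_A; mR_B] = S·[w10; w11]:
  w00 = -1/2, w01 = 1, w10 = -1/2, w11 = -1/2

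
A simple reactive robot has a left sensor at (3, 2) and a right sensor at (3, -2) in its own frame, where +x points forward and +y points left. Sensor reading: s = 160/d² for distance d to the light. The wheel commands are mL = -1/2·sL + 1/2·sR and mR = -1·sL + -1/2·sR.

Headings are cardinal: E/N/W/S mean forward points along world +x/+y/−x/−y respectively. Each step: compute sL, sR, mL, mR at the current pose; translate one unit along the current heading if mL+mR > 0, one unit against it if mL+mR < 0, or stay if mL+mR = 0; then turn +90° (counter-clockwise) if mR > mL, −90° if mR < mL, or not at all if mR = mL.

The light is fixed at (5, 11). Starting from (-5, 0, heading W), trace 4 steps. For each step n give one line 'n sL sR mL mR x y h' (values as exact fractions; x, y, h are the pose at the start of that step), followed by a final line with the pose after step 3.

n=0: pose=(-5,0,W); sL=80/169, sR=16/25; mL=352/4225, mR=-3352/4225; mL+mR=-120/169 → advance -1; mR−mL=-3704/4225 → turn -1·90°
n=1: pose=(-4,0,N); sL=32/37, sR=160/113; mL=1152/4181, mR=-6576/4181; mL+mR=-48/37 → advance -1; mR−mL=-7728/4181 → turn -1·90°
n=2: pose=(-4,-1,E); sL=20/17, sR=20/29; mL=-120/493, mR=-750/493; mL+mR=-30/17 → advance -1; mR−mL=-630/493 → turn -1·90°
n=3: pose=(-5,-1,S); sL=160/289, sR=160/369; mL=-6400/106641, mR=-82160/106641; mL+mR=-240/289 → advance -1; mR−mL=-75760/106641 → turn -1·90°

0 80/169 16/25 352/4225 -3352/4225 -5 0 W
1 32/37 160/113 1152/4181 -6576/4181 -4 0 N
2 20/17 20/29 -120/493 -750/493 -4 -1 E
3 160/289 160/369 -6400/106641 -82160/106641 -5 -1 S
final -5 0 W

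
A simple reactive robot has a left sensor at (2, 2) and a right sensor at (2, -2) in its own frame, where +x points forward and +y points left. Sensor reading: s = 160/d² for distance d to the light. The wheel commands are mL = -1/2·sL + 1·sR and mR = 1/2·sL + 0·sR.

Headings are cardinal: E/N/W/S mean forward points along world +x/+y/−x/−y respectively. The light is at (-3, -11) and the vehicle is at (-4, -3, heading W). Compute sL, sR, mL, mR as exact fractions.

32/9 160/109 -304/981 16/9

left sensor world pos  = (-6, -5); dL² = 45
right sensor world pos = (-6, -1); dR² = 109
sL = 160/45 = 32/9
sR = 160/109 = 160/109
mL = -1/2·sL + 1·sR = -304/981
mR = 1/2·sL + 0·sR = 16/9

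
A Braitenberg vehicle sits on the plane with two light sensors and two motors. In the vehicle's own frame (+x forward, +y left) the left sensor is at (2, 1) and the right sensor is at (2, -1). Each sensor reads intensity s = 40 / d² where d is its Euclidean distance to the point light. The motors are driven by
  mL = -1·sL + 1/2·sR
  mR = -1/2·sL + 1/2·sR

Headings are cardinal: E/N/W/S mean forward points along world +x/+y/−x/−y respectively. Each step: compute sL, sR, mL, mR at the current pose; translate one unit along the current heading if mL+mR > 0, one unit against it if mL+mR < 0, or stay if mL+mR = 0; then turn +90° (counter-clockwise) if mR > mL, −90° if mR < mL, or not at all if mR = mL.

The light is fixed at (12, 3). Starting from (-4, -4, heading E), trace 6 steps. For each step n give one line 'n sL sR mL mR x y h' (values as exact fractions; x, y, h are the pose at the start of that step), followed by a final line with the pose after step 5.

n=0: pose=(-4,-4,E); sL=5/29, sR=2/13; mL=-36/377, mR=-7/754; mL+mR=-79/754 → advance -1; mR−mL=5/58 → turn +1·90°
n=1: pose=(-5,-4,N); sL=40/349, sR=40/281; mL=-4260/98069, mR=1360/98069; mL+mR=-2900/98069 → advance -1; mR−mL=20/349 → turn +1·90°
n=2: pose=(-5,-5,W); sL=20/221, sR=4/41; mL=-378/9061, mR=32/9061; mL+mR=-346/9061 → advance -1; mR−mL=10/221 → turn +1·90°
n=3: pose=(-4,-5,S); sL=8/65, sR=40/389; mL=-1812/25285, mR=-256/25285; mL+mR=-2068/25285 → advance -1; mR−mL=4/65 → turn +1·90°
n=4: pose=(-4,-4,E); sL=5/29, sR=2/13; mL=-36/377, mR=-7/754; mL+mR=-79/754 → advance -1; mR−mL=5/58 → turn +1·90°
n=5: pose=(-5,-4,N); sL=40/349, sR=40/281; mL=-4260/98069, mR=1360/98069; mL+mR=-2900/98069 → advance -1; mR−mL=20/349 → turn +1·90°

0 5/29 2/13 -36/377 -7/754 -4 -4 E
1 40/349 40/281 -4260/98069 1360/98069 -5 -4 N
2 20/221 4/41 -378/9061 32/9061 -5 -5 W
3 8/65 40/389 -1812/25285 -256/25285 -4 -5 S
4 5/29 2/13 -36/377 -7/754 -4 -4 E
5 40/349 40/281 -4260/98069 1360/98069 -5 -4 N
final -5 -5 W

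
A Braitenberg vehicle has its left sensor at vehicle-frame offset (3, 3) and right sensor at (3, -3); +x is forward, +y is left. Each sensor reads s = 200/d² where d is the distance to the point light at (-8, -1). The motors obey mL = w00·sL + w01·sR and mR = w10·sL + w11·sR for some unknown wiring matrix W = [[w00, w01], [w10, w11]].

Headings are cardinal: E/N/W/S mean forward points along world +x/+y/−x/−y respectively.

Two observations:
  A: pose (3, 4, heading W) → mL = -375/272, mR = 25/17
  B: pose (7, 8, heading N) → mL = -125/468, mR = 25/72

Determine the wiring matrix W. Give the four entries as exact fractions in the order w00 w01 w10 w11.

-1 1 1/2 0

obs A: pose=(3,4,W) → sL=50/17, sR=25/16, mL=-375/272, mR=25/17
obs B: pose=(7,8,N) → sL=25/36, sR=50/117, mL=-125/468, mR=25/72
sensor matrix S = [[50/17, 25/16], [25/36, 50/117]]; det S = 21875/127296
solve [mL_A; mL_B] = S·[w00; w01] and [mR_A; mR_B] = S·[w10; w11]:
  w00 = -1, w01 = 1, w10 = 1/2, w11 = 0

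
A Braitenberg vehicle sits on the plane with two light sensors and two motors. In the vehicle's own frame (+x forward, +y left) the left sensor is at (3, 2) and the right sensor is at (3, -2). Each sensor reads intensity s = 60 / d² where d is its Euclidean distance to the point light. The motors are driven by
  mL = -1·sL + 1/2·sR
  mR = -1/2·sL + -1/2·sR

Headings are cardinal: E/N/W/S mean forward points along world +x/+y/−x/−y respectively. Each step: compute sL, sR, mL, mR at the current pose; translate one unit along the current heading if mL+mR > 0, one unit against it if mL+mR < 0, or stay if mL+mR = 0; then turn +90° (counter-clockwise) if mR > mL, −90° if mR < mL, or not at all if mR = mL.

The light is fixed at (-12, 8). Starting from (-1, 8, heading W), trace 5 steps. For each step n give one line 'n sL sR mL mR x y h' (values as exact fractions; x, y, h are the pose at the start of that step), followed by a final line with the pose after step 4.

0 15/17 15/17 -15/34 -15/17 -1 8 W
1 60/109 12/41 -1806/4469 -1884/4469 0 8 N
2 30/113 10/39 -605/4407 -1150/4407 0 7 E
3 12/37 60/97 -54/3589 -1692/3589 -1 7 S
4 15/17 15/17 -15/34 -15/17 -1 8 W
final 0 8 N

n=0: pose=(-1,8,W); sL=15/17, sR=15/17; mL=-15/34, mR=-15/17; mL+mR=-45/34 → advance -1; mR−mL=-15/34 → turn -1·90°
n=1: pose=(0,8,N); sL=60/109, sR=12/41; mL=-1806/4469, mR=-1884/4469; mL+mR=-90/109 → advance -1; mR−mL=-78/4469 → turn -1·90°
n=2: pose=(0,7,E); sL=30/113, sR=10/39; mL=-605/4407, mR=-1150/4407; mL+mR=-45/113 → advance -1; mR−mL=-545/4407 → turn -1·90°
n=3: pose=(-1,7,S); sL=12/37, sR=60/97; mL=-54/3589, mR=-1692/3589; mL+mR=-18/37 → advance -1; mR−mL=-1638/3589 → turn -1·90°
n=4: pose=(-1,8,W); sL=15/17, sR=15/17; mL=-15/34, mR=-15/17; mL+mR=-45/34 → advance -1; mR−mL=-15/34 → turn -1·90°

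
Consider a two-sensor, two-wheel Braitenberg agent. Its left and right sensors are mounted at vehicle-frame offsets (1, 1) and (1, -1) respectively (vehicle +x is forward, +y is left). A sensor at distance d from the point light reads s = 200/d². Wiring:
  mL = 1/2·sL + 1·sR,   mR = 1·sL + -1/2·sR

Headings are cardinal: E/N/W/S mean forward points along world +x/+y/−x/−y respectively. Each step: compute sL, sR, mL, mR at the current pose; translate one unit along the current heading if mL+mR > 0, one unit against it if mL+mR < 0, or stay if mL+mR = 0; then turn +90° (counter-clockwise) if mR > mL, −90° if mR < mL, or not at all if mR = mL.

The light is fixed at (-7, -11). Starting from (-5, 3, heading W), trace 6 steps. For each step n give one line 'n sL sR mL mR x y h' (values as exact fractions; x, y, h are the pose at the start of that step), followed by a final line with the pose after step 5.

n=0: pose=(-5,3,W); sL=20/17, sR=100/113; mL=2830/1921, mR=1410/1921; mL+mR=4240/1921 → advance +1; mR−mL=-1420/1921 → turn -1·90°
n=1: pose=(-6,3,N); sL=8/9, sR=200/229; mL=2716/2061, mR=932/2061; mL+mR=1216/687 → advance +1; mR−mL=-1784/2061 → turn -1·90°
n=2: pose=(-6,4,E); sL=10/13, sR=1; mL=18/13, mR=7/26; mL+mR=43/26 → advance +1; mR−mL=-29/26 → turn -1·90°
n=3: pose=(-5,4,S); sL=40/41, sR=200/197; mL=12140/8077, mR=3780/8077; mL+mR=15920/8077 → advance +1; mR−mL=-8360/8077 → turn -1·90°
n=4: pose=(-5,3,W); sL=20/17, sR=100/113; mL=2830/1921, mR=1410/1921; mL+mR=4240/1921 → advance +1; mR−mL=-1420/1921 → turn -1·90°
n=5: pose=(-6,3,N); sL=8/9, sR=200/229; mL=2716/2061, mR=932/2061; mL+mR=1216/687 → advance +1; mR−mL=-1784/2061 → turn -1·90°

0 20/17 100/113 2830/1921 1410/1921 -5 3 W
1 8/9 200/229 2716/2061 932/2061 -6 3 N
2 10/13 1 18/13 7/26 -6 4 E
3 40/41 200/197 12140/8077 3780/8077 -5 4 S
4 20/17 100/113 2830/1921 1410/1921 -5 3 W
5 8/9 200/229 2716/2061 932/2061 -6 3 N
final -6 4 E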